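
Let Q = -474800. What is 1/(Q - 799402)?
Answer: -1/1274202 ≈ -7.8480e-7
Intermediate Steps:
1/(Q - 799402) = 1/(-474800 - 799402) = 1/(-1274202) = -1/1274202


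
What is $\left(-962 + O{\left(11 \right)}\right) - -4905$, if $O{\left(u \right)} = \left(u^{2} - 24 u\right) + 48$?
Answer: $3848$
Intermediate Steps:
$O{\left(u \right)} = 48 + u^{2} - 24 u$
$\left(-962 + O{\left(11 \right)}\right) - -4905 = \left(-962 + \left(48 + 11^{2} - 264\right)\right) - -4905 = \left(-962 + \left(48 + 121 - 264\right)\right) + 4905 = \left(-962 - 95\right) + 4905 = -1057 + 4905 = 3848$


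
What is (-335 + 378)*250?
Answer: 10750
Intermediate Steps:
(-335 + 378)*250 = 43*250 = 10750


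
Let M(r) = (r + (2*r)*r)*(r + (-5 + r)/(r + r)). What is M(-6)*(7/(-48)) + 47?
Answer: 9209/96 ≈ 95.927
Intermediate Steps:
M(r) = (r + 2*r²)*(r + (-5 + r)/(2*r)) (M(r) = (r + 2*r²)*(r + (-5 + r)/((2*r))) = (r + 2*r²)*(r + (-5 + r)*(1/(2*r))) = (r + 2*r²)*(r + (-5 + r)/(2*r)))
M(-6)*(7/(-48)) + 47 = (-5/2 + 2*(-6)² + 2*(-6)³ - 9/2*(-6))*(7/(-48)) + 47 = (-5/2 + 2*36 + 2*(-216) + 27)*(7*(-1/48)) + 47 = (-5/2 + 72 - 432 + 27)*(-7/48) + 47 = -671/2*(-7/48) + 47 = 4697/96 + 47 = 9209/96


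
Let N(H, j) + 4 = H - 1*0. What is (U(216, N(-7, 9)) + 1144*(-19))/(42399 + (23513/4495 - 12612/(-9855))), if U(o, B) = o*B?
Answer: -35603960040/62616295111 ≈ -0.56861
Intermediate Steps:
N(H, j) = -4 + H (N(H, j) = -4 + (H - 1*0) = -4 + (H + 0) = -4 + H)
U(o, B) = B*o
(U(216, N(-7, 9)) + 1144*(-19))/(42399 + (23513/4495 - 12612/(-9855))) = ((-4 - 7)*216 + 1144*(-19))/(42399 + (23513/4495 - 12612/(-9855))) = (-11*216 - 21736)/(42399 + (23513*(1/4495) - 12612*(-1/9855))) = (-2376 - 21736)/(42399 + (23513/4495 + 4204/3285)) = -24112/(42399 + 19227437/2953215) = -24112/125232590222/2953215 = -24112*2953215/125232590222 = -35603960040/62616295111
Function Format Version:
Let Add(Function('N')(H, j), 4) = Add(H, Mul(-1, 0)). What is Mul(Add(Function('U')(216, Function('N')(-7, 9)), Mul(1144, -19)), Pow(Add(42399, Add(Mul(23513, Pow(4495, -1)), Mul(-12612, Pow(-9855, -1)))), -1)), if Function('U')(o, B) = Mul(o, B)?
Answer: Rational(-35603960040, 62616295111) ≈ -0.56861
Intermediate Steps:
Function('N')(H, j) = Add(-4, H) (Function('N')(H, j) = Add(-4, Add(H, Mul(-1, 0))) = Add(-4, Add(H, 0)) = Add(-4, H))
Function('U')(o, B) = Mul(B, o)
Mul(Add(Function('U')(216, Function('N')(-7, 9)), Mul(1144, -19)), Pow(Add(42399, Add(Mul(23513, Pow(4495, -1)), Mul(-12612, Pow(-9855, -1)))), -1)) = Mul(Add(Mul(Add(-4, -7), 216), Mul(1144, -19)), Pow(Add(42399, Add(Mul(23513, Pow(4495, -1)), Mul(-12612, Pow(-9855, -1)))), -1)) = Mul(Add(Mul(-11, 216), -21736), Pow(Add(42399, Add(Mul(23513, Rational(1, 4495)), Mul(-12612, Rational(-1, 9855)))), -1)) = Mul(Add(-2376, -21736), Pow(Add(42399, Add(Rational(23513, 4495), Rational(4204, 3285))), -1)) = Mul(-24112, Pow(Add(42399, Rational(19227437, 2953215)), -1)) = Mul(-24112, Pow(Rational(125232590222, 2953215), -1)) = Mul(-24112, Rational(2953215, 125232590222)) = Rational(-35603960040, 62616295111)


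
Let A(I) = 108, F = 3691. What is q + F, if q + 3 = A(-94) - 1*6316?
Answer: -2520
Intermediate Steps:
q = -6211 (q = -3 + (108 - 1*6316) = -3 + (108 - 6316) = -3 - 6208 = -6211)
q + F = -6211 + 3691 = -2520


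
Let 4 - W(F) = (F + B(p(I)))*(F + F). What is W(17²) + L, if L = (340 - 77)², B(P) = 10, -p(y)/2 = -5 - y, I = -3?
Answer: -103649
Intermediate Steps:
p(y) = 10 + 2*y (p(y) = -2*(-5 - y) = 10 + 2*y)
L = 69169 (L = 263² = 69169)
W(F) = 4 - 2*F*(10 + F) (W(F) = 4 - (F + 10)*(F + F) = 4 - (10 + F)*2*F = 4 - 2*F*(10 + F))
W(17²) + L = (4 - 20*17² - 2*(17²)²) + 69169 = (4 - 20*289 - 2*289²) + 69169 = (4 - 5780 - 2*83521) + 69169 = (4 - 5780 - 167042) + 69169 = -172818 + 69169 = -103649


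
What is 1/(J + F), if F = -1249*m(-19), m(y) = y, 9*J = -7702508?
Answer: -9/7488929 ≈ -1.2018e-6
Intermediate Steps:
J = -7702508/9 (J = (⅑)*(-7702508) = -7702508/9 ≈ -8.5583e+5)
F = 23731 (F = -1249*(-19) = 23731)
1/(J + F) = 1/(-7702508/9 + 23731) = 1/(-7488929/9) = -9/7488929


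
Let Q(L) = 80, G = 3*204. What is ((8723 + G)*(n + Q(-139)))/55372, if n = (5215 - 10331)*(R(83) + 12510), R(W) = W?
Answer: -150353496045/13843 ≈ -1.0861e+7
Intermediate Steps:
G = 612
n = -64425788 (n = (5215 - 10331)*(83 + 12510) = -5116*12593 = -64425788)
((8723 + G)*(n + Q(-139)))/55372 = ((8723 + 612)*(-64425788 + 80))/55372 = (9335*(-64425708))*(1/55372) = -601413984180*1/55372 = -150353496045/13843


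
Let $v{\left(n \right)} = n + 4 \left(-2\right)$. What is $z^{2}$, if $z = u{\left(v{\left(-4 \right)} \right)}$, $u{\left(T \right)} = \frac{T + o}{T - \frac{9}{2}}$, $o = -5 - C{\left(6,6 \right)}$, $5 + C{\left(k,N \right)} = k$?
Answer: $\frac{144}{121} \approx 1.1901$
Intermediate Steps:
$C{\left(k,N \right)} = -5 + k$
$v{\left(n \right)} = -8 + n$ ($v{\left(n \right)} = n - 8 = -8 + n$)
$o = -6$ ($o = -5 - \left(-5 + 6\right) = -5 - 1 = -6$)
$u{\left(T \right)} = \frac{-6 + T}{- \frac{9}{2} + T}$ ($u{\left(T \right)} = \frac{T - 6}{T - \frac{9}{2}} = \frac{-6 + T}{T - \frac{9}{2}} = \frac{-6 + T}{- \frac{9}{2} + T}$)
$z = \frac{12}{11}$ ($z = \frac{2 \left(-6 - 12\right)}{-9 + 2 \left(-8 - 4\right)} = \frac{2 \left(-6 - 12\right)}{-9 + 2 \left(-12\right)} = 2 \frac{1}{-9 - 24} \left(-18\right) = 2 \frac{1}{-33} \left(-18\right) = 2 \left(- \frac{1}{33}\right) \left(-18\right) = \frac{12}{11} \approx 1.0909$)
$z^{2} = \left(\frac{12}{11}\right)^{2} = \frac{144}{121}$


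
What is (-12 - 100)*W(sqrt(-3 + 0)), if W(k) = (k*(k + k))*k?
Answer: 672*I*sqrt(3) ≈ 1163.9*I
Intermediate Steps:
W(k) = 2*k**3 (W(k) = (k*(2*k))*k = (2*k**2)*k = 2*k**3)
(-12 - 100)*W(sqrt(-3 + 0)) = (-12 - 100)*(2*(sqrt(-3 + 0))**3) = -224*(sqrt(-3))**3 = -224*(I*sqrt(3))**3 = -224*(-3*I*sqrt(3)) = -(-672)*I*sqrt(3) = 672*I*sqrt(3)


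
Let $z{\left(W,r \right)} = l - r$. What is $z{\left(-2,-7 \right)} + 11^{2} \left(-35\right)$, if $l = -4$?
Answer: $-4232$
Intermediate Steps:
$z{\left(W,r \right)} = -4 - r$
$z{\left(-2,-7 \right)} + 11^{2} \left(-35\right) = \left(-4 - -7\right) + 11^{2} \left(-35\right) = \left(-4 + 7\right) + 121 \left(-35\right) = 3 - 4235 = -4232$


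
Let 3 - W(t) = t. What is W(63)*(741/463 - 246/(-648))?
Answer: -495055/4167 ≈ -118.80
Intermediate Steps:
W(t) = 3 - t
W(63)*(741/463 - 246/(-648)) = (3 - 1*63)*(741/463 - 246/(-648)) = (3 - 63)*(741*(1/463) - 246*(-1/648)) = -60*(741/463 + 41/108) = -60*99011/50004 = -495055/4167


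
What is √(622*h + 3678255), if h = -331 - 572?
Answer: √3116589 ≈ 1765.4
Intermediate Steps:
h = -903
√(622*h + 3678255) = √(622*(-903) + 3678255) = √(-561666 + 3678255) = √3116589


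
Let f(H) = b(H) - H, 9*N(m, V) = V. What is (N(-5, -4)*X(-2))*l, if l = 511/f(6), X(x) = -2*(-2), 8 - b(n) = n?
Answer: 2044/9 ≈ 227.11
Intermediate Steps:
N(m, V) = V/9
b(n) = 8 - n
X(x) = 4
f(H) = 8 - 2*H (f(H) = (8 - H) - H = 8 - 2*H)
l = -511/4 (l = 511/(8 - 2*6) = 511/(8 - 12) = 511/(-4) = 511*(-¼) = -511/4 ≈ -127.75)
(N(-5, -4)*X(-2))*l = (((⅑)*(-4))*4)*(-511/4) = -4/9*4*(-511/4) = -16/9*(-511/4) = 2044/9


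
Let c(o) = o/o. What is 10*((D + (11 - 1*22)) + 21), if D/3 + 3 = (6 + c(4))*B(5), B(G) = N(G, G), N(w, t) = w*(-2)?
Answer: -2090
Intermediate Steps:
N(w, t) = -2*w
B(G) = -2*G
c(o) = 1
D = -219 (D = -9 + 3*((6 + 1)*(-2*5)) = -9 + 3*(7*(-10)) = -9 + 3*(-70) = -9 - 210 = -219)
10*((D + (11 - 1*22)) + 21) = 10*((-219 + (11 - 1*22)) + 21) = 10*((-219 + (11 - 22)) + 21) = 10*((-219 - 11) + 21) = 10*(-230 + 21) = 10*(-209) = -2090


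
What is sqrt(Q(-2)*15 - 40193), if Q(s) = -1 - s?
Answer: I*sqrt(40178) ≈ 200.44*I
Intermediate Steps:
sqrt(Q(-2)*15 - 40193) = sqrt((-1 - 1*(-2))*15 - 40193) = sqrt((-1 + 2)*15 - 40193) = sqrt(1*15 - 40193) = sqrt(15 - 40193) = sqrt(-40178) = I*sqrt(40178)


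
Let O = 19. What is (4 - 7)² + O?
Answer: 28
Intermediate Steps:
(4 - 7)² + O = (4 - 7)² + 19 = (-3)² + 19 = 9 + 19 = 28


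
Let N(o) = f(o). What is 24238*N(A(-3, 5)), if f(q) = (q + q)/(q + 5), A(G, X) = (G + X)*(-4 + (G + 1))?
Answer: 581712/7 ≈ 83102.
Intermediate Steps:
A(G, X) = (-3 + G)*(G + X) (A(G, X) = (G + X)*(-4 + (1 + G)) = (G + X)*(-3 + G) = (-3 + G)*(G + X))
f(q) = 2*q/(5 + q) (f(q) = (2*q)/(5 + q) = 2*q/(5 + q))
N(o) = 2*o/(5 + o)
24238*N(A(-3, 5)) = 24238*(2*((-3)² - 3*(-3) - 3*5 - 3*5)/(5 + ((-3)² - 3*(-3) - 3*5 - 3*5))) = 24238*(2*(9 + 9 - 15 - 15)/(5 + (9 + 9 - 15 - 15))) = 24238*(2*(-12)/(5 - 12)) = 24238*(2*(-12)/(-7)) = 24238*(2*(-12)*(-⅐)) = 24238*(24/7) = 581712/7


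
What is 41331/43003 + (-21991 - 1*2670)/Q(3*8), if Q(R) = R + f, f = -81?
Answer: 1062852850/2451171 ≈ 433.61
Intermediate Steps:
Q(R) = -81 + R (Q(R) = R - 81 = -81 + R)
41331/43003 + (-21991 - 1*2670)/Q(3*8) = 41331/43003 + (-21991 - 1*2670)/(-81 + 3*8) = 41331*(1/43003) + (-21991 - 2670)/(-81 + 24) = 41331/43003 - 24661/(-57) = 41331/43003 - 24661*(-1/57) = 41331/43003 + 24661/57 = 1062852850/2451171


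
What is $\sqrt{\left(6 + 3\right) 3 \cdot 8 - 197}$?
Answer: $\sqrt{19} \approx 4.3589$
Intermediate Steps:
$\sqrt{\left(6 + 3\right) 3 \cdot 8 - 197} = \sqrt{9 \cdot 3 \cdot 8 - 197} = \sqrt{27 \cdot 8 - 197} = \sqrt{216 - 197} = \sqrt{19}$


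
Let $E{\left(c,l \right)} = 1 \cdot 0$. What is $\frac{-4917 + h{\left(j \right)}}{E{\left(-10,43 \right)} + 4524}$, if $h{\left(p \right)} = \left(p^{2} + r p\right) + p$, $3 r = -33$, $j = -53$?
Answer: $- \frac{263}{754} \approx -0.34881$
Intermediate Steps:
$r = -11$ ($r = \frac{1}{3} \left(-33\right) = -11$)
$E{\left(c,l \right)} = 0$
$h{\left(p \right)} = p^{2} - 10 p$ ($h{\left(p \right)} = \left(p^{2} - 11 p\right) + p = p^{2} - 10 p$)
$\frac{-4917 + h{\left(j \right)}}{E{\left(-10,43 \right)} + 4524} = \frac{-4917 - 53 \left(-10 - 53\right)}{0 + 4524} = \frac{-4917 - -3339}{4524} = \left(-4917 + 3339\right) \frac{1}{4524} = \left(-1578\right) \frac{1}{4524} = - \frac{263}{754}$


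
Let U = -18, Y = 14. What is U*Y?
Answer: -252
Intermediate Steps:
U*Y = -18*14 = -252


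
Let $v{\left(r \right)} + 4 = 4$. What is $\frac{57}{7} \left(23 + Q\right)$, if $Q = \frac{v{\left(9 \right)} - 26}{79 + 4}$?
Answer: $\frac{15333}{83} \approx 184.73$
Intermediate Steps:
$v{\left(r \right)} = 0$ ($v{\left(r \right)} = -4 + 4 = 0$)
$Q = - \frac{26}{83}$ ($Q = \frac{0 - 26}{79 + 4} = - \frac{26}{83} \approx -0.31325$)
$\frac{57}{7} \left(23 + Q\right) = \frac{57}{7} \left(23 - \frac{26}{83}\right) = 57 \cdot \frac{1}{7} \cdot \frac{1883}{83} = \frac{57}{7} \cdot \frac{1883}{83} = \frac{15333}{83}$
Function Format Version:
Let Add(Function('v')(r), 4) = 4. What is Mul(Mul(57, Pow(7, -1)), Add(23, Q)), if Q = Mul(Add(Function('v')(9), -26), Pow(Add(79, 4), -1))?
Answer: Rational(15333, 83) ≈ 184.73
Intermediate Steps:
Function('v')(r) = 0 (Function('v')(r) = Add(-4, 4) = 0)
Q = Rational(-26, 83) (Q = Mul(Add(0, -26), Pow(Add(79, 4), -1)) = Mul(-26, Pow(83, -1)) = Mul(-26, Rational(1, 83)) = Rational(-26, 83) ≈ -0.31325)
Mul(Mul(57, Pow(7, -1)), Add(23, Q)) = Mul(Mul(57, Pow(7, -1)), Add(23, Rational(-26, 83))) = Mul(Mul(57, Rational(1, 7)), Rational(1883, 83)) = Mul(Rational(57, 7), Rational(1883, 83)) = Rational(15333, 83)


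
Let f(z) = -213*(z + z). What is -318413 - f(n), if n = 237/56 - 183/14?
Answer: -9020999/28 ≈ -3.2218e+5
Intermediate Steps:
n = -495/56 (n = 237*(1/56) - 183*1/14 = 237/56 - 183/14 = -495/56 ≈ -8.8393)
f(z) = -426*z
-318413 - f(n) = -318413 - (-426)*(-495)/56 = -318413 - 1*105435/28 = -318413 - 105435/28 = -9020999/28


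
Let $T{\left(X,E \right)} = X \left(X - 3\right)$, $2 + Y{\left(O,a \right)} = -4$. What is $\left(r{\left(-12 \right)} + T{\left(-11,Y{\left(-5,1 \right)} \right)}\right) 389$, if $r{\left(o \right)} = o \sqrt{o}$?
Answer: $59906 - 9336 i \sqrt{3} \approx 59906.0 - 16170.0 i$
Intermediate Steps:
$r{\left(o \right)} = o^{\frac{3}{2}}$
$Y{\left(O,a \right)} = -6$ ($Y{\left(O,a \right)} = -2 - 4 = -6$)
$T{\left(X,E \right)} = X \left(-3 + X\right)$ ($T{\left(X,E \right)} = X \left(X - 3\right) = X \left(-3 + X\right)$)
$\left(r{\left(-12 \right)} + T{\left(-11,Y{\left(-5,1 \right)} \right)}\right) 389 = \left(\left(-12\right)^{\frac{3}{2}} - 11 \left(-3 - 11\right)\right) 389 = \left(- 24 i \sqrt{3} - -154\right) 389 = \left(- 24 i \sqrt{3} + 154\right) 389 = \left(154 - 24 i \sqrt{3}\right) 389 = 59906 - 9336 i \sqrt{3}$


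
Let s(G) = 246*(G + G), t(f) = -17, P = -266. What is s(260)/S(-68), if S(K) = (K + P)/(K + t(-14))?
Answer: 5436600/167 ≈ 32555.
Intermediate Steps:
S(K) = (-266 + K)/(-17 + K) (S(K) = (K - 266)/(K - 17) = (-266 + K)/(-17 + K))
s(G) = 492*G (s(G) = 246*(2*G) = 492*G)
s(260)/S(-68) = (492*260)/(((-266 - 68)/(-17 - 68))) = 127920/((-334/(-85))) = 127920/((-1/85*(-334))) = 127920/(334/85) = 127920*(85/334) = 5436600/167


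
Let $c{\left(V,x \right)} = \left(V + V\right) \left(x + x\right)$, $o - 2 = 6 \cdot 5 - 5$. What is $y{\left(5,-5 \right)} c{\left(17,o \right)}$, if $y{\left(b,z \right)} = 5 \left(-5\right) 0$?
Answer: $0$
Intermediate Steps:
$o = 27$ ($o = 2 + \left(6 \cdot 5 - 5\right) = 2 + \left(30 - 5\right) = 2 + 25 = 27$)
$c{\left(V,x \right)} = 4 V x$ ($c{\left(V,x \right)} = 2 V 2 x = 4 V x$)
$y{\left(b,z \right)} = 0$ ($y{\left(b,z \right)} = \left(-25\right) 0 = 0$)
$y{\left(5,-5 \right)} c{\left(17,o \right)} = 0 \cdot 4 \cdot 17 \cdot 27 = 0 \cdot 1836 = 0$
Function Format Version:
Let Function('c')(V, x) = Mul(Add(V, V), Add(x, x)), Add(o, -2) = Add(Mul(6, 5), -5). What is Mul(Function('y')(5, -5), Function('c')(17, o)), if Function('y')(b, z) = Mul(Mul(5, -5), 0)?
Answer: 0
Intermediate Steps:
o = 27 (o = Add(2, Add(Mul(6, 5), -5)) = Add(2, Add(30, -5)) = Add(2, 25) = 27)
Function('c')(V, x) = Mul(4, V, x) (Function('c')(V, x) = Mul(Mul(2, V), Mul(2, x)) = Mul(4, V, x))
Function('y')(b, z) = 0 (Function('y')(b, z) = Mul(-25, 0) = 0)
Mul(Function('y')(5, -5), Function('c')(17, o)) = Mul(0, Mul(4, 17, 27)) = Mul(0, 1836) = 0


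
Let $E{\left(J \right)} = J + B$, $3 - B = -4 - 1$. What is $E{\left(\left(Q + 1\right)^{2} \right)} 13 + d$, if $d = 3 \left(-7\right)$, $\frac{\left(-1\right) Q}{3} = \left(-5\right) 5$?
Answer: $75171$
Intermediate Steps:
$Q = 75$ ($Q = - 3 \left(\left(-5\right) 5\right) = \left(-3\right) \left(-25\right) = 75$)
$B = 8$ ($B = 3 - \left(-4 - 1\right) = 3 - -5 = 3 + 5 = 8$)
$d = -21$
$E{\left(J \right)} = 8 + J$ ($E{\left(J \right)} = J + 8 = 8 + J$)
$E{\left(\left(Q + 1\right)^{2} \right)} 13 + d = \left(8 + \left(75 + 1\right)^{2}\right) 13 - 21 = \left(8 + 76^{2}\right) 13 - 21 = \left(8 + 5776\right) 13 - 21 = 5784 \cdot 13 - 21 = 75192 - 21 = 75171$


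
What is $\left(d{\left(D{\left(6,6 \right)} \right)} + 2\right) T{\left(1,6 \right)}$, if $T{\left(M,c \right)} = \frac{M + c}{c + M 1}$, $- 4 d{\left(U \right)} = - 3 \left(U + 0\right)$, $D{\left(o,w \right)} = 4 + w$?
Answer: $\frac{19}{2} \approx 9.5$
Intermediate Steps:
$d{\left(U \right)} = \frac{3 U}{4}$ ($d{\left(U \right)} = - \frac{\left(-3\right) \left(U + 0\right)}{4} = - \frac{\left(-3\right) U}{4} = \frac{3 U}{4}$)
$T{\left(M,c \right)} = 1$ ($T{\left(M,c \right)} = \frac{M + c}{c + M} = \frac{M + c}{M + c} = 1$)
$\left(d{\left(D{\left(6,6 \right)} \right)} + 2\right) T{\left(1,6 \right)} = \left(\frac{3 \left(4 + 6\right)}{4} + 2\right) 1 = \left(\frac{3}{4} \cdot 10 + 2\right) 1 = \left(\frac{15}{2} + 2\right) 1 = \frac{19}{2} \cdot 1 = \frac{19}{2}$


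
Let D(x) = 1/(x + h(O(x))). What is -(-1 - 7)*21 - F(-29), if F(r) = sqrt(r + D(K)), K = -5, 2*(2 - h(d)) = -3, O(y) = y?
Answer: 168 - I*sqrt(267)/3 ≈ 168.0 - 5.4467*I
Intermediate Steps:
h(d) = 7/2 (h(d) = 2 - 1/2*(-3) = 2 + 3/2 = 7/2)
D(x) = 1/(7/2 + x) (D(x) = 1/(x + 7/2) = 1/(7/2 + x))
F(r) = sqrt(-2/3 + r) (F(r) = sqrt(r + 2/(7 + 2*(-5))) = sqrt(r + 2/(7 - 10)) = sqrt(r + 2/(-3)) = sqrt(r + 2*(-1/3)) = sqrt(r - 2/3) = sqrt(-2/3 + r))
-(-1 - 7)*21 - F(-29) = -(-1 - 7)*21 - sqrt(-6 + 9*(-29))/3 = -(-8)*21 - sqrt(-6 - 261)/3 = -1*(-168) - sqrt(-267)/3 = 168 - I*sqrt(267)/3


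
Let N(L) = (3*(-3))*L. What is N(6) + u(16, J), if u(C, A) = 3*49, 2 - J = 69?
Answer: 93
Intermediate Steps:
N(L) = -9*L
J = -67 (J = 2 - 1*69 = 2 - 69 = -67)
u(C, A) = 147
N(6) + u(16, J) = -9*6 + 147 = -54 + 147 = 93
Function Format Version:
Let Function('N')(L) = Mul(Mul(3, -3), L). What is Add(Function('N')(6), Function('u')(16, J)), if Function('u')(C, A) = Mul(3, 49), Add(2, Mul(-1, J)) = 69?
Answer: 93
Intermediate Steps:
Function('N')(L) = Mul(-9, L)
J = -67 (J = Add(2, Mul(-1, 69)) = Add(2, -69) = -67)
Function('u')(C, A) = 147
Add(Function('N')(6), Function('u')(16, J)) = Add(Mul(-9, 6), 147) = Add(-54, 147) = 93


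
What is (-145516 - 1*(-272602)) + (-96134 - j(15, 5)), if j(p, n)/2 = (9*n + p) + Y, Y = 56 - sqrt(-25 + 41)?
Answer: 30728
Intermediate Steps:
Y = 52 (Y = 56 - sqrt(16) = 56 - 1*4 = 56 - 4 = 52)
j(p, n) = 104 + 2*p + 18*n (j(p, n) = 2*((9*n + p) + 52) = 2*((p + 9*n) + 52) = 2*(52 + p + 9*n) = 104 + 2*p + 18*n)
(-145516 - 1*(-272602)) + (-96134 - j(15, 5)) = (-145516 - 1*(-272602)) + (-96134 - (104 + 2*15 + 18*5)) = (-145516 + 272602) + (-96134 - (104 + 30 + 90)) = 127086 + (-96134 - 1*224) = 127086 + (-96134 - 224) = 127086 - 96358 = 30728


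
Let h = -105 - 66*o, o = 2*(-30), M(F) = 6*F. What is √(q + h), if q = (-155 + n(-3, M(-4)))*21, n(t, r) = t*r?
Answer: 8*√33 ≈ 45.956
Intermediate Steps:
o = -60
n(t, r) = r*t
h = 3855 (h = -105 - 66*(-60) = -105 + 3960 = 3855)
q = -1743 (q = (-155 + (6*(-4))*(-3))*21 = (-155 - 24*(-3))*21 = (-155 + 72)*21 = -83*21 = -1743)
√(q + h) = √(-1743 + 3855) = √2112 = 8*√33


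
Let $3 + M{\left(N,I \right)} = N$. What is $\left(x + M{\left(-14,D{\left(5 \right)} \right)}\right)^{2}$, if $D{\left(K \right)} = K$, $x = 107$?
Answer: $8100$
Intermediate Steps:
$M{\left(N,I \right)} = -3 + N$
$\left(x + M{\left(-14,D{\left(5 \right)} \right)}\right)^{2} = \left(107 - 17\right)^{2} = 90^{2} = 8100$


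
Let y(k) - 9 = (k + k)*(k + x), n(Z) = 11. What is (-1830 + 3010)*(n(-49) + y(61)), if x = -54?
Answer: 1031320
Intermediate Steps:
y(k) = 9 + 2*k*(-54 + k) (y(k) = 9 + (k + k)*(k - 54) = 9 + (2*k)*(-54 + k) = 9 + 2*k*(-54 + k))
(-1830 + 3010)*(n(-49) + y(61)) = (-1830 + 3010)*(11 + (9 - 108*61 + 2*61**2)) = 1180*(11 + (9 - 6588 + 2*3721)) = 1180*(11 + (9 - 6588 + 7442)) = 1180*(11 + 863) = 1180*874 = 1031320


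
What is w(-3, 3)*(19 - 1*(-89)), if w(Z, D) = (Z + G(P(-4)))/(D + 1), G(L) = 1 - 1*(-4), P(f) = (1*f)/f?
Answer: 54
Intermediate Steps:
P(f) = 1 (P(f) = f/f = 1)
G(L) = 5 (G(L) = 1 + 4 = 5)
w(Z, D) = (5 + Z)/(1 + D) (w(Z, D) = (Z + 5)/(D + 1) = (5 + Z)/(1 + D))
w(-3, 3)*(19 - 1*(-89)) = ((5 - 3)/(1 + 3))*(19 - 1*(-89)) = (2/4)*(19 + 89) = ((1/4)*2)*108 = (1/2)*108 = 54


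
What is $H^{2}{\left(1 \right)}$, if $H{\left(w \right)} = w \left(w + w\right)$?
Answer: $4$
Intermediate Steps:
$H{\left(w \right)} = 2 w^{2}$ ($H{\left(w \right)} = w 2 w = 2 w^{2}$)
$H^{2}{\left(1 \right)} = \left(2 \cdot 1^{2}\right)^{2} = \left(2 \cdot 1\right)^{2} = 2^{2} = 4$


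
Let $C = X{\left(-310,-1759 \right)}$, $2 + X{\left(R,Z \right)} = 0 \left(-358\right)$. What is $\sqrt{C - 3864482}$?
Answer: $2 i \sqrt{966121} \approx 1965.8 i$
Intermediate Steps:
$X{\left(R,Z \right)} = -2$ ($X{\left(R,Z \right)} = -2 + 0 \left(-358\right) = -2 + 0 = -2$)
$C = -2$
$\sqrt{C - 3864482} = \sqrt{-2 - 3864482} = \sqrt{-3864484} = 2 i \sqrt{966121}$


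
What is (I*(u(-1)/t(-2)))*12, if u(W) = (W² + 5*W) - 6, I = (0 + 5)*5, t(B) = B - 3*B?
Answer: -750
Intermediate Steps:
t(B) = -2*B
I = 25 (I = 5*5 = 25)
u(W) = -6 + W² + 5*W
(I*(u(-1)/t(-2)))*12 = (25*((-6 + (-1)² + 5*(-1))/((-2*(-2)))))*12 = (25*((-6 + 1 - 5)/4))*12 = (25*(-10*¼))*12 = (25*(-5/2))*12 = -125/2*12 = -750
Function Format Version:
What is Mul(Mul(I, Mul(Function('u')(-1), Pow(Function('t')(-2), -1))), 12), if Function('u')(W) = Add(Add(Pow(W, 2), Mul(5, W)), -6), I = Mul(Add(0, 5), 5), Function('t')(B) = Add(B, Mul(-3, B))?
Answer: -750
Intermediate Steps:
Function('t')(B) = Mul(-2, B)
I = 25 (I = Mul(5, 5) = 25)
Function('u')(W) = Add(-6, Pow(W, 2), Mul(5, W))
Mul(Mul(I, Mul(Function('u')(-1), Pow(Function('t')(-2), -1))), 12) = Mul(Mul(25, Mul(Add(-6, Pow(-1, 2), Mul(5, -1)), Pow(Mul(-2, -2), -1))), 12) = Mul(Mul(25, Mul(Add(-6, 1, -5), Pow(4, -1))), 12) = Mul(Mul(25, Mul(-10, Rational(1, 4))), 12) = Mul(Mul(25, Rational(-5, 2)), 12) = Mul(Rational(-125, 2), 12) = -750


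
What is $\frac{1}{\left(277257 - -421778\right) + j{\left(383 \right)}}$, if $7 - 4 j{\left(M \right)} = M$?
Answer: $\frac{1}{698941} \approx 1.4307 \cdot 10^{-6}$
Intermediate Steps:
$j{\left(M \right)} = \frac{7}{4} - \frac{M}{4}$
$\frac{1}{\left(277257 - -421778\right) + j{\left(383 \right)}} = \frac{1}{\left(277257 - -421778\right) + \left(\frac{7}{4} - \frac{383}{4}\right)} = \frac{1}{\left(277257 + 421778\right) + \left(\frac{7}{4} - \frac{383}{4}\right)} = \frac{1}{699035 - 94} = \frac{1}{698941}$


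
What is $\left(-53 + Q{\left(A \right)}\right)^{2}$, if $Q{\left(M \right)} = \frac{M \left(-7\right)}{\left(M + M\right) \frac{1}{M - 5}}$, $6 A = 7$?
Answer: $\frac{225625}{144} \approx 1566.8$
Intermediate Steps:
$A = \frac{7}{6}$ ($A = \frac{1}{6} \cdot 7 = \frac{7}{6} \approx 1.1667$)
$Q{\left(M \right)} = \frac{35}{2} - \frac{7 M}{2}$ ($Q{\left(M \right)} = \frac{\left(-7\right) M}{2 M \frac{1}{-5 + M}} = - 7 M \frac{-5 + M}{2 M} = \frac{35}{2} - \frac{7 M}{2}$)
$\left(-53 + Q{\left(A \right)}\right)^{2} = \left(-53 + \left(\frac{35}{2} - \frac{49}{12}\right)\right)^{2} = \left(-53 + \frac{161}{12}\right)^{2} = \left(- \frac{475}{12}\right)^{2} = \frac{225625}{144}$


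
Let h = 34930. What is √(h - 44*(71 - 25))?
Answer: √32906 ≈ 181.40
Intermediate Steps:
√(h - 44*(71 - 25)) = √(34930 - 44*(71 - 25)) = √(34930 - 44*46) = √(34930 - 2024) = √32906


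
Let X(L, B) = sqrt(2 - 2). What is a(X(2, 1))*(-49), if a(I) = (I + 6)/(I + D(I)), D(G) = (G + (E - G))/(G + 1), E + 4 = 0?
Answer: 147/2 ≈ 73.500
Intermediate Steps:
E = -4 (E = -4 + 0 = -4)
D(G) = -4/(1 + G) (D(G) = (G + (-4 - G))/(G + 1) = -4/(1 + G))
X(L, B) = 0 (X(L, B) = sqrt(0) = 0)
a(I) = (6 + I)/(I - 4/(1 + I)) (a(I) = (I + 6)/(I - 4/(1 + I)) = (6 + I)/(I - 4/(1 + I)))
a(X(2, 1))*(-49) = ((1 + 0)*(6 + 0)/(-4 + 0*(1 + 0)))*(-49) = (1*6/(-4 + 0*1))*(-49) = (1*6/(-4 + 0))*(-49) = (1*6/(-4))*(-49) = -1/4*1*6*(-49) = -3/2*(-49) = 147/2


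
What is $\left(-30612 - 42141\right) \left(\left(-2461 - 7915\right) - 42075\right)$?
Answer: $3815967603$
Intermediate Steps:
$\left(-30612 - 42141\right) \left(\left(-2461 - 7915\right) - 42075\right) = - 72753 \left(\left(-2461 - 7915\right) - 42075\right) = - 72753 \left(-10376 - 42075\right) = \left(-72753\right) \left(-52451\right) = 3815967603$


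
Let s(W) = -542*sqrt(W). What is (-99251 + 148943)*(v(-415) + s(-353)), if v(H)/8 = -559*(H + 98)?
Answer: 70444571808 - 26933064*I*sqrt(353) ≈ 7.0445e+10 - 5.0603e+8*I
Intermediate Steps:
v(H) = -438256 - 4472*H (v(H) = 8*(-559*(H + 98)) = 8*(-559*(98 + H)) = 8*(-54782 - 559*H) = -438256 - 4472*H)
(-99251 + 148943)*(v(-415) + s(-353)) = (-99251 + 148943)*((-438256 - 4472*(-415)) - 542*I*sqrt(353)) = 49692*((-438256 + 1855880) - 542*I*sqrt(353)) = 49692*(1417624 - 542*I*sqrt(353)) = 70444571808 - 26933064*I*sqrt(353)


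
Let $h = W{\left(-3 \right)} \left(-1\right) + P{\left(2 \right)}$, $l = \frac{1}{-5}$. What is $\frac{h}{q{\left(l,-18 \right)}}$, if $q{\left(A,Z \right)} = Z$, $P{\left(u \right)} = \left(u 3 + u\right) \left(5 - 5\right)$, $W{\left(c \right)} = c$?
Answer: $- \frac{1}{6} \approx -0.16667$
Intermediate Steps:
$P{\left(u \right)} = 0$ ($P{\left(u \right)} = \left(3 u + u\right) 0 = 4 u 0 = 0$)
$l = - \frac{1}{5} \approx -0.2$
$h = 3$ ($h = \left(-3\right) \left(-1\right) + 0 = 3 + 0 = 3$)
$\frac{h}{q{\left(l,-18 \right)}} = \frac{1}{-18} \cdot 3 = \left(- \frac{1}{18}\right) 3 = - \frac{1}{6}$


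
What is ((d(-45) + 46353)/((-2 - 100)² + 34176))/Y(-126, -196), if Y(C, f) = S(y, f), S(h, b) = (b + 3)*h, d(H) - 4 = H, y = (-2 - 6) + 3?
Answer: 11578/10754925 ≈ 0.0010765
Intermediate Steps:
y = -5 (y = -8 + 3 = -5)
d(H) = 4 + H
S(h, b) = h*(3 + b) (S(h, b) = (3 + b)*h = h*(3 + b))
Y(C, f) = -15 - 5*f (Y(C, f) = -5*(3 + f) = -15 - 5*f)
((d(-45) + 46353)/((-2 - 100)² + 34176))/Y(-126, -196) = (((4 - 45) + 46353)/((-2 - 100)² + 34176))/(-15 - 5*(-196)) = ((-41 + 46353)/((-102)² + 34176))/(-15 + 980) = (46312/(10404 + 34176))/965 = (46312/44580)*(1/965) = (46312*(1/44580))*(1/965) = (11578/11145)*(1/965) = 11578/10754925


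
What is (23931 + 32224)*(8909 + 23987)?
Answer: 1847274880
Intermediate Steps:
(23931 + 32224)*(8909 + 23987) = 56155*32896 = 1847274880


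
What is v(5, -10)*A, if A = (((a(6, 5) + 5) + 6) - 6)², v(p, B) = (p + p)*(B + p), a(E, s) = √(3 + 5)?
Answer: -1650 - 1000*√2 ≈ -3064.2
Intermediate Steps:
a(E, s) = 2*√2 (a(E, s) = √8 = 2*√2)
v(p, B) = 2*p*(B + p) (v(p, B) = (2*p)*(B + p) = 2*p*(B + p))
A = (5 + 2*√2)² (A = (((2*√2 + 5) + 6) - 6)² = (((5 + 2*√2) + 6) - 6)² = ((11 + 2*√2) - 6)² = (5 + 2*√2)² ≈ 61.284)
v(5, -10)*A = (2*5*(-10 + 5))*(33 + 20*√2) = (2*5*(-5))*(33 + 20*√2) = -50*(33 + 20*√2) = -1650 - 1000*√2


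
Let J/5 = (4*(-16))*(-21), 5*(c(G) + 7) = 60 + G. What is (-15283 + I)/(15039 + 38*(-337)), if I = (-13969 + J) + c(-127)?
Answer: -112762/11165 ≈ -10.100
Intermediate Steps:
c(G) = 5 + G/5 (c(G) = -7 + (60 + G)/5 = -7 + (12 + G/5) = 5 + G/5)
J = 6720 (J = 5*((4*(-16))*(-21)) = 5*(-64*(-21)) = 5*1344 = 6720)
I = -36347/5 (I = (-13969 + 6720) + (5 + (⅕)*(-127)) = -7249 + (5 - 127/5) = -7249 - 102/5 = -36347/5 ≈ -7269.4)
(-15283 + I)/(15039 + 38*(-337)) = (-15283 - 36347/5)/(15039 + 38*(-337)) = -112762/(5*(15039 - 12806)) = -112762/5/2233 = -112762/5*1/2233 = -112762/11165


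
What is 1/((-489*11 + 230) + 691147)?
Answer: 1/685998 ≈ 1.4577e-6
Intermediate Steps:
1/((-489*11 + 230) + 691147) = 1/((-5379 + 230) + 691147) = 1/(-5149 + 691147) = 1/685998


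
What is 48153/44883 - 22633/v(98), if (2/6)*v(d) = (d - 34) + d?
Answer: -110270509/2423682 ≈ -45.497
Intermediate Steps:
v(d) = -102 + 6*d (v(d) = 3*((d - 34) + d) = 3*((-34 + d) + d) = 3*(-34 + 2*d) = -102 + 6*d)
48153/44883 - 22633/v(98) = 48153/44883 - 22633/(-102 + 6*98) = 48153*(1/44883) - 22633/(-102 + 588) = 16051/14961 - 22633/486 = -110270509/2423682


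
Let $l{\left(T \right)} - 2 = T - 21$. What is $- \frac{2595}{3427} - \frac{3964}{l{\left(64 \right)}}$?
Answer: $- \frac{13701403}{154215} \approx -88.846$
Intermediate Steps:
$l{\left(T \right)} = -19 + T$ ($l{\left(T \right)} = 2 + \left(T - 21\right) = 2 + \left(-21 + T\right) = -19 + T$)
$- \frac{2595}{3427} - \frac{3964}{l{\left(64 \right)}} = - \frac{2595}{3427} - \frac{3964}{-19 + 64} = \left(-2595\right) \frac{1}{3427} - \frac{3964}{45} = - \frac{2595}{3427} - \frac{3964}{45} = - \frac{13701403}{154215}$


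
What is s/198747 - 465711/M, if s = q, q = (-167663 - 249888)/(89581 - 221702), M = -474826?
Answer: 1111740138715753/1133480988937242 ≈ 0.98082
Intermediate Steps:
q = 417551/132121 (q = -417551/(-132121) = -417551*(-1/132121) = 417551/132121 ≈ 3.1604)
s = 417551/132121 ≈ 3.1604
s/198747 - 465711/M = (417551/132121)/198747 - 465711/(-474826) = (417551/132121)*(1/198747) - 465711*(-1/474826) = 417551/26258652387 + 465711/474826 = 1111740138715753/1133480988937242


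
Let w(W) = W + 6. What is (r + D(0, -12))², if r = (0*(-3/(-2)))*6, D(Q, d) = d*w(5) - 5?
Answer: 18769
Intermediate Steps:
w(W) = 6 + W
D(Q, d) = -5 + 11*d (D(Q, d) = d*(6 + 5) - 5 = d*11 - 5 = 11*d - 5 = -5 + 11*d)
r = 0 (r = (0*(-3*(-½)))*6 = (0*(3/2))*6 = 0*6 = 0)
(r + D(0, -12))² = (0 + (-5 + 11*(-12)))² = (0 + (-5 - 132))² = (0 - 137)² = (-137)² = 18769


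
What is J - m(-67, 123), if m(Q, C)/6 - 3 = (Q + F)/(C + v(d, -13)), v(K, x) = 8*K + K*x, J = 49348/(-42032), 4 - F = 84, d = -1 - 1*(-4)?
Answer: -346997/31524 ≈ -11.007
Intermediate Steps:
d = 3 (d = -1 + 4 = 3)
F = -80 (F = 4 - 1*84 = 4 - 84 = -80)
J = -12337/10508 (J = 49348*(-1/42032) = -12337/10508 ≈ -1.1741)
m(Q, C) = 18 + 6*(-80 + Q)/(-15 + C) (m(Q, C) = 18 + 6*((Q - 80)/(C + 3*(8 - 13))) = 18 + 6*((-80 + Q)/(C + 3*(-5))) = 18 + 6*((-80 + Q)/(C - 15)) = 18 + 6*((-80 + Q)/(-15 + C)) = 18 + 6*(-80 + Q)/(-15 + C))
J - m(-67, 123) = -12337/10508 - 6*(-125 - 67 + 3*123)/(-15 + 123) = -12337/10508 - 6*(-125 - 67 + 369)/108 = -12337/10508 - 6*177/108 = -12337/10508 - 1*59/6 = -12337/10508 - 59/6 = -346997/31524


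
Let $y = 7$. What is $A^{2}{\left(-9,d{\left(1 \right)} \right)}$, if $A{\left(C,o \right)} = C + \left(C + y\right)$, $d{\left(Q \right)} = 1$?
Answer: $121$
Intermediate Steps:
$A{\left(C,o \right)} = 7 + 2 C$ ($A{\left(C,o \right)} = C + \left(C + 7\right) = C + \left(7 + C\right) = 7 + 2 C$)
$A^{2}{\left(-9,d{\left(1 \right)} \right)} = \left(7 + 2 \left(-9\right)\right)^{2} = \left(7 - 18\right)^{2} = \left(-11\right)^{2} = 121$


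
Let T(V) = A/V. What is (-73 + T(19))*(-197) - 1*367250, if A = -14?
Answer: -6701753/19 ≈ -3.5272e+5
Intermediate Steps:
T(V) = -14/V
(-73 + T(19))*(-197) - 1*367250 = (-73 - 14/19)*(-197) - 1*367250 = (-73 - 14*1/19)*(-197) - 367250 = (-73 - 14/19)*(-197) - 367250 = -1401/19*(-197) - 367250 = 275997/19 - 367250 = -6701753/19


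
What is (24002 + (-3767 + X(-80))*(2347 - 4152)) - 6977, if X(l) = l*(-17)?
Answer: 4361660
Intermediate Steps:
X(l) = -17*l
(24002 + (-3767 + X(-80))*(2347 - 4152)) - 6977 = (24002 + (-3767 - 17*(-80))*(2347 - 4152)) - 6977 = (24002 + (-3767 + 1360)*(-1805)) - 6977 = (24002 - 2407*(-1805)) - 6977 = (24002 + 4344635) - 6977 = 4368637 - 6977 = 4361660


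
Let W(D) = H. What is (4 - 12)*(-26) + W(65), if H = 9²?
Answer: 289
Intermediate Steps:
H = 81
W(D) = 81
(4 - 12)*(-26) + W(65) = (4 - 12)*(-26) + 81 = -8*(-26) + 81 = 208 + 81 = 289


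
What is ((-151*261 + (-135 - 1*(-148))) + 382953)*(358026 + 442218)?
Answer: 274927827420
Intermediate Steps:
((-151*261 + (-135 - 1*(-148))) + 382953)*(358026 + 442218) = ((-39411 + (-135 + 148)) + 382953)*800244 = ((-39411 + 13) + 382953)*800244 = (-39398 + 382953)*800244 = 343555*800244 = 274927827420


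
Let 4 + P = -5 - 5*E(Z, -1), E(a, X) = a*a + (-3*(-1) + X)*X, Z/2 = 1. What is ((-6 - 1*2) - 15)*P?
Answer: 437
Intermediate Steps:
Z = 2 (Z = 2*1 = 2)
E(a, X) = a² + X*(3 + X) (E(a, X) = a² + (3 + X)*X = a² + X*(3 + X))
P = -19 (P = -4 + (-5 - 5*((-1)² + 2² + 3*(-1))) = -4 + (-5 - 5*(1 + 4 - 3)) = -4 + (-5 - 5*2) = -4 + (-5 - 10) = -4 - 15 = -19)
((-6 - 1*2) - 15)*P = ((-6 - 1*2) - 15)*(-19) = ((-6 - 2) - 15)*(-19) = (-8 - 15)*(-19) = -23*(-19) = 437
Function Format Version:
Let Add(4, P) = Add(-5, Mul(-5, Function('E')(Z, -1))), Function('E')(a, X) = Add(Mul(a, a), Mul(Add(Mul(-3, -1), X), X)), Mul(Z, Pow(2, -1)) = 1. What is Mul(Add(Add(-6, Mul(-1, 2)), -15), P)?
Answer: 437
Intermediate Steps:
Z = 2 (Z = Mul(2, 1) = 2)
Function('E')(a, X) = Add(Pow(a, 2), Mul(X, Add(3, X))) (Function('E')(a, X) = Add(Pow(a, 2), Mul(Add(3, X), X)) = Add(Pow(a, 2), Mul(X, Add(3, X))))
P = -19 (P = Add(-4, Add(-5, Mul(-5, Add(Pow(-1, 2), Pow(2, 2), Mul(3, -1))))) = Add(-4, Add(-5, Mul(-5, Add(1, 4, -3)))) = Add(-4, Add(-5, Mul(-5, 2))) = Add(-4, Add(-5, -10)) = Add(-4, -15) = -19)
Mul(Add(Add(-6, Mul(-1, 2)), -15), P) = Mul(Add(Add(-6, Mul(-1, 2)), -15), -19) = Mul(Add(Add(-6, -2), -15), -19) = Mul(Add(-8, -15), -19) = Mul(-23, -19) = 437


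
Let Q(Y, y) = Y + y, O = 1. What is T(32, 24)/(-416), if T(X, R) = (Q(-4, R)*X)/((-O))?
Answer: 20/13 ≈ 1.5385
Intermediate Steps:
T(X, R) = -X*(-4 + R) (T(X, R) = ((-4 + R)*X)/((-1*1)) = (X*(-4 + R))/(-1) = (X*(-4 + R))*(-1) = -X*(-4 + R))
T(32, 24)/(-416) = (32*(4 - 1*24))/(-416) = (32*(4 - 24))*(-1/416) = (32*(-20))*(-1/416) = -640*(-1/416) = 20/13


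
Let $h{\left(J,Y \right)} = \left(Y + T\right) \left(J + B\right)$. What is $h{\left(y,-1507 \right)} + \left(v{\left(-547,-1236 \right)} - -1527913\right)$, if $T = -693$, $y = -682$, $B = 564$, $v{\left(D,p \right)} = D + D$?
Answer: $1786419$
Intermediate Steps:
$v{\left(D,p \right)} = 2 D$
$h{\left(J,Y \right)} = \left(-693 + Y\right) \left(564 + J\right)$ ($h{\left(J,Y \right)} = \left(Y - 693\right) \left(J + 564\right) = \left(-693 + Y\right) \left(564 + J\right)$)
$h{\left(y,-1507 \right)} + \left(v{\left(-547,-1236 \right)} - -1527913\right) = \left(-390852 - -472626 + 564 \left(-1507\right) - -1027774\right) + \left(2 \left(-547\right) - -1527913\right) = \left(-390852 + 472626 - 849948 + 1027774\right) + \left(-1094 + 1527913\right) = 259600 + 1526819 = 1786419$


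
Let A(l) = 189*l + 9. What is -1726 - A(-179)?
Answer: 32096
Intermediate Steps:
A(l) = 9 + 189*l
-1726 - A(-179) = -1726 - (9 + 189*(-179)) = -1726 - (9 - 33831) = -1726 - 1*(-33822) = -1726 + 33822 = 32096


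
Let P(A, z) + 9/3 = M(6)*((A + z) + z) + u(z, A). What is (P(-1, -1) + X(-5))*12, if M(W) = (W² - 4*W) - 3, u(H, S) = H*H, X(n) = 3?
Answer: -312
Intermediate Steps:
u(H, S) = H²
M(W) = -3 + W² - 4*W
P(A, z) = -3 + z² + 9*A + 18*z (P(A, z) = -3 + ((-3 + 6² - 4*6)*((A + z) + z) + z²) = -3 + ((-3 + 36 - 24)*(A + 2*z) + z²) = -3 + (9*(A + 2*z) + z²) = -3 + ((9*A + 18*z) + z²) = -3 + (z² + 9*A + 18*z) = -3 + z² + 9*A + 18*z)
(P(-1, -1) + X(-5))*12 = ((-3 + (-1)² + 9*(-1) + 18*(-1)) + 3)*12 = ((-3 + 1 - 9 - 18) + 3)*12 = (-29 + 3)*12 = -26*12 = -312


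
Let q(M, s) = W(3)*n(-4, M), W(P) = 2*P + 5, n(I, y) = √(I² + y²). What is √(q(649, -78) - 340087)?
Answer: √(-340087 + 11*√421217) ≈ 577.02*I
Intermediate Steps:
W(P) = 5 + 2*P
q(M, s) = 11*√(16 + M²) (q(M, s) = (5 + 2*3)*√((-4)² + M²) = (5 + 6)*√(16 + M²) = 11*√(16 + M²))
√(q(649, -78) - 340087) = √(11*√(16 + 649²) - 340087) = √(11*√(16 + 421201) - 340087) = √(11*√421217 - 340087) = √(-340087 + 11*√421217)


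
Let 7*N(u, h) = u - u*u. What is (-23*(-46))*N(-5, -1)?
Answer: -31740/7 ≈ -4534.3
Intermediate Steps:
N(u, h) = -u²/7 + u/7 (N(u, h) = (u - u*u)/7 = (u - u²)/7 = -u²/7 + u/7)
(-23*(-46))*N(-5, -1) = (-23*(-46))*((⅐)*(-5)*(1 - 1*(-5))) = 1058*((⅐)*(-5)*(1 + 5)) = 1058*((⅐)*(-5)*6) = 1058*(-30/7) = -31740/7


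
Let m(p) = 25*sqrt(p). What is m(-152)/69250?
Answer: I*sqrt(38)/1385 ≈ 0.0044508*I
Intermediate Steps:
m(-152)/69250 = (25*sqrt(-152))/69250 = (25*(2*I*sqrt(38)))*(1/69250) = (50*I*sqrt(38))*(1/69250) = I*sqrt(38)/1385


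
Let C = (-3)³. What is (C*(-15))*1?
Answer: 405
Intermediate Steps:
C = -27
(C*(-15))*1 = -27*(-15)*1 = 405*1 = 405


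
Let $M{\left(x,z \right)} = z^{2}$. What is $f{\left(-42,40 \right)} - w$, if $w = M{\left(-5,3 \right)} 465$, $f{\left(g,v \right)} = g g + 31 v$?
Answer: $-1181$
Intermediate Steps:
$f{\left(g,v \right)} = g^{2} + 31 v$
$w = 4185$ ($w = 3^{2} \cdot 465 = 9 \cdot 465 = 4185$)
$f{\left(-42,40 \right)} - w = \left(\left(-42\right)^{2} + 31 \cdot 40\right) - 4185 = \left(1764 + 1240\right) - 4185 = 3004 - 4185 = -1181$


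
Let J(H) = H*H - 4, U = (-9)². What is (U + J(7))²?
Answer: 15876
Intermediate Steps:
U = 81
J(H) = -4 + H² (J(H) = H² - 4 = -4 + H²)
(U + J(7))² = (81 + (-4 + 7²))² = (81 + (-4 + 49))² = (81 + 45)² = 126² = 15876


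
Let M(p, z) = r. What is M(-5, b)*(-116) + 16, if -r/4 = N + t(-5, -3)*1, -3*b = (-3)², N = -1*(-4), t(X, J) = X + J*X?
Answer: 6512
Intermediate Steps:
N = 4
b = -3 (b = -⅓*(-3)² = -⅓*9 = -3)
r = -56 (r = -4*(4 - 5*(1 - 3)*1) = -4*(4 - 5*(-2)*1) = -4*(4 + 10*1) = -4*(4 + 10) = -4*14 = -56)
M(p, z) = -56
M(-5, b)*(-116) + 16 = -56*(-116) + 16 = 6496 + 16 = 6512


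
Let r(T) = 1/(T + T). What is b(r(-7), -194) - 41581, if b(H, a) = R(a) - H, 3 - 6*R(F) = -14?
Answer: -873140/21 ≈ -41578.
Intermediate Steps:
r(T) = 1/(2*T)
R(F) = 17/6 (R(F) = 1/2 - 1/6*(-14) = 1/2 + 7/3 = 17/6)
b(H, a) = 17/6 - H
b(r(-7), -194) - 41581 = (17/6 - 1/(2*(-7))) - 41581 = (17/6 - (-1)/(2*7)) - 41581 = (17/6 - 1*(-1/14)) - 41581 = (17/6 + 1/14) - 41581 = 61/21 - 41581 = -873140/21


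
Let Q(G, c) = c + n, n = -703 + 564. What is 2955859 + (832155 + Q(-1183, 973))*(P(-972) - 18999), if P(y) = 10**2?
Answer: -15739703252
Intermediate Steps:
P(y) = 100
n = -139
Q(G, c) = -139 + c (Q(G, c) = c - 139 = -139 + c)
2955859 + (832155 + Q(-1183, 973))*(P(-972) - 18999) = 2955859 + (832155 + (-139 + 973))*(100 - 18999) = 2955859 + (832155 + 834)*(-18899) = 2955859 + 832989*(-18899) = 2955859 - 15742659111 = -15739703252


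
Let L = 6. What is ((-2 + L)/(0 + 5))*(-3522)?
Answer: -14088/5 ≈ -2817.6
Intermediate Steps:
((-2 + L)/(0 + 5))*(-3522) = ((-2 + 6)/(0 + 5))*(-3522) = (4/5)*(-3522) = (4*(⅕))*(-3522) = (⅘)*(-3522) = -14088/5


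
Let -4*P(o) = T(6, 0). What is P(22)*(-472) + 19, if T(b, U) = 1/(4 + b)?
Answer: 154/5 ≈ 30.800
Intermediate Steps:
P(o) = -1/40 (P(o) = -1/(4*(4 + 6)) = -¼/10 = -¼*⅒ = -1/40)
P(22)*(-472) + 19 = -1/40*(-472) + 19 = 59/5 + 19 = 154/5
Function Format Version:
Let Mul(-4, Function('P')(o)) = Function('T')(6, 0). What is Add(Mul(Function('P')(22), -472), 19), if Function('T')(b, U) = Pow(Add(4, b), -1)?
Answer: Rational(154, 5) ≈ 30.800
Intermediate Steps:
Function('P')(o) = Rational(-1, 40) (Function('P')(o) = Mul(Rational(-1, 4), Pow(Add(4, 6), -1)) = Mul(Rational(-1, 4), Pow(10, -1)) = Mul(Rational(-1, 4), Rational(1, 10)) = Rational(-1, 40))
Add(Mul(Function('P')(22), -472), 19) = Add(Mul(Rational(-1, 40), -472), 19) = Add(Rational(59, 5), 19) = Rational(154, 5)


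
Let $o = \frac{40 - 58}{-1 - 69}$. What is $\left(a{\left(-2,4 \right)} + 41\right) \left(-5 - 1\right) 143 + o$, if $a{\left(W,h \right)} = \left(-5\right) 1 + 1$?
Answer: $- \frac{1111101}{35} \approx -31746.0$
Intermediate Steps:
$a{\left(W,h \right)} = -4$ ($a{\left(W,h \right)} = -5 + 1 = -4$)
$o = \frac{9}{35}$ ($o = - \frac{18}{-70} = \left(-18\right) \left(- \frac{1}{70}\right) = \frac{9}{35} \approx 0.25714$)
$\left(a{\left(-2,4 \right)} + 41\right) \left(-5 - 1\right) 143 + o = \left(-4 + 41\right) \left(-5 - 1\right) 143 + \frac{9}{35} = 37 \left(-5 - 1\right) 143 + \frac{9}{35} = 37 \left(-6\right) 143 + \frac{9}{35} = \left(-222\right) 143 + \frac{9}{35} = -31746 + \frac{9}{35} = - \frac{1111101}{35}$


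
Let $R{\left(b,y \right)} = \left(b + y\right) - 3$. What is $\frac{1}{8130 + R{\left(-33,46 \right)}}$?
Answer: $\frac{1}{8140} \approx 0.00012285$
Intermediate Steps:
$R{\left(b,y \right)} = -3 + b + y$
$\frac{1}{8130 + R{\left(-33,46 \right)}} = \frac{1}{8130 - -10} = \frac{1}{8130 + 10} = \frac{1}{8140}$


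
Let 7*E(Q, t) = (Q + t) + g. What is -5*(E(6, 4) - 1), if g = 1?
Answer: -20/7 ≈ -2.8571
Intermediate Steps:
E(Q, t) = ⅐ + Q/7 + t/7 (E(Q, t) = ((Q + t) + 1)/7 = (1 + Q + t)/7 = ⅐ + Q/7 + t/7)
-5*(E(6, 4) - 1) = -5*((⅐ + (⅐)*6 + (⅐)*4) - 1) = -5*((⅐ + 6/7 + 4/7) - 1) = -5*(11/7 - 1) = -5*4/7 = -20/7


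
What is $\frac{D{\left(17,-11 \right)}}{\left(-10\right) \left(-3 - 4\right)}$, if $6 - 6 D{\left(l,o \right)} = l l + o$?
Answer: $- \frac{68}{105} \approx -0.64762$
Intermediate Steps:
$D{\left(l,o \right)} = 1 - \frac{o}{6} - \frac{l^{2}}{6}$ ($D{\left(l,o \right)} = 1 - \frac{l l + o}{6} = 1 - \frac{l^{2} + o}{6} = 1 - \frac{o + l^{2}}{6} = 1 - \left(\frac{o}{6} + \frac{l^{2}}{6}\right) = 1 - \frac{o}{6} - \frac{l^{2}}{6}$)
$\frac{D{\left(17,-11 \right)}}{\left(-10\right) \left(-3 - 4\right)} = \frac{1 - - \frac{11}{6} - \frac{17^{2}}{6}}{\left(-10\right) \left(-3 - 4\right)} = \frac{1 + \frac{11}{6} - \frac{289}{6}}{\left(-10\right) \left(-7\right)} = \frac{1 + \frac{11}{6} - \frac{289}{6}}{70} = \left(- \frac{136}{3}\right) \frac{1}{70} = - \frac{68}{105}$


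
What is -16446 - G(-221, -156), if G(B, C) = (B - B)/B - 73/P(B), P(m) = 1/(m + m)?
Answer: -48712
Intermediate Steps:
P(m) = 1/(2*m)
G(B, C) = -146*B (G(B, C) = (B - B)/B - 73*2*B = 0/B - 146*B = 0 - 146*B = -146*B)
-16446 - G(-221, -156) = -16446 - (-146)*(-221) = -16446 - 1*32266 = -16446 - 32266 = -48712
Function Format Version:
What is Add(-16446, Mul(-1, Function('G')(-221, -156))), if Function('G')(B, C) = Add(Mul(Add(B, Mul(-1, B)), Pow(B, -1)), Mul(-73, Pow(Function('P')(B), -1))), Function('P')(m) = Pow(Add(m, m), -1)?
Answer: -48712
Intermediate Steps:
Function('P')(m) = Mul(Rational(1, 2), Pow(m, -1)) (Function('P')(m) = Pow(Mul(2, m), -1) = Mul(Rational(1, 2), Pow(m, -1)))
Function('G')(B, C) = Mul(-146, B) (Function('G')(B, C) = Add(Mul(Add(B, Mul(-1, B)), Pow(B, -1)), Mul(-73, Pow(Mul(Rational(1, 2), Pow(B, -1)), -1))) = Add(Mul(0, Pow(B, -1)), Mul(-73, Mul(2, B))) = Add(0, Mul(-146, B)) = Mul(-146, B))
Add(-16446, Mul(-1, Function('G')(-221, -156))) = Add(-16446, Mul(-1, Mul(-146, -221))) = Add(-16446, Mul(-1, 32266)) = Add(-16446, -32266) = -48712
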